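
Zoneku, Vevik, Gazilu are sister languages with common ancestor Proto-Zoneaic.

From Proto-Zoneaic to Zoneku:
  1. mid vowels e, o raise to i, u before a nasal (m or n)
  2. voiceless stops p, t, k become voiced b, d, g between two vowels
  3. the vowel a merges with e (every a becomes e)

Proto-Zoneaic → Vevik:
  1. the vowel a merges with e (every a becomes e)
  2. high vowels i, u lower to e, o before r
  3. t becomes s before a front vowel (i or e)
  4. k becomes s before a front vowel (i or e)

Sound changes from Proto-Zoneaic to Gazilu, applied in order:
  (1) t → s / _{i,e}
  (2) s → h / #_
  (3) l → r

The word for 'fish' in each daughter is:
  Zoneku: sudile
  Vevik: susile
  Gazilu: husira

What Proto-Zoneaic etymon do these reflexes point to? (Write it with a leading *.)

*sutila

Position 5: Zoneku has l, Vevik has l, Gazilu has r. Zoneku preserves l here (none of its changes turn any other segment into l), so the proto-segment is *l.
Position 6: Zoneku has e, Vevik has e, Gazilu has a. Gazilu preserves a here (none of its changes turn any other segment into a), so the proto-segment is *a.
Continuing position by position gives *sutila; check it forward:
Zoneku: *sutila
  sutila (rule 1 does not apply)
  sutila → sudila   [intervocalic voicing]
  sudila → sudile   [vowel merger]
  giving Zoneku sudile.
Vevik: *sutila > sutile > susile  (by vowel merger, palatalisation)
Gazilu: *sutila > susila > husila > husira  (by palatalisation, debuccalisation, unconditioned shift)
Only *sutila yields all of Zoneku sudile, Vevik susile, Gazilu husira.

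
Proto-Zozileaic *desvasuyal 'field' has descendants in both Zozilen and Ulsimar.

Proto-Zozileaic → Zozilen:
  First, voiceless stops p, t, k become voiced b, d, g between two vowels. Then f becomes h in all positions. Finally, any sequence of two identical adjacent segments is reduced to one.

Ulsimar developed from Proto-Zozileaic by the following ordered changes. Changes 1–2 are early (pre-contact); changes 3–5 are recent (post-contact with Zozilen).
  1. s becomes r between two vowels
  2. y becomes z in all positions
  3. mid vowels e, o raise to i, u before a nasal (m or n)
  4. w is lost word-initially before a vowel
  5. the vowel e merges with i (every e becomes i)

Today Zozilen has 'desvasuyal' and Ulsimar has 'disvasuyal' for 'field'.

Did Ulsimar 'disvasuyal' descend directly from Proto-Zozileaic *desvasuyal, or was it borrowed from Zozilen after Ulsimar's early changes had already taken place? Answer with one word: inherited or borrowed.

borrowed

If inherited, *desvasuyal would pass through all of Ulsimar's changes:
Ulsimar: start from *desvasuyal.
  rule 1 (rhotacism): desvasuyal → desvaruyal
  rule 2 (unconditioned shift): desvaruyal → desvaruzal
  rule 3: no change — desvaruzal
  rule 4: no change — desvaruzal
  rule 5 (vowel merger): desvaruzal → disvaruzal
  ⇒ Ulsimar disvaruzal
If borrowed from Zozilen 'desvasuyal' after the early changes, it would undergo only the recent ones:
  rule 3 (pre-nasal raising): no change (desvasuyal)
  rule 4 (glide loss): no change (desvasuyal)
  rule 5 (vowel merger): desvasuyal → disvasuyal
  ⇒ as a loan: disvasuyal
Ulsimar 'disvasuyal' matches the loan outcome 'disvasuyal', not the inherited 'disvaruzal' — it skipped the early Ulsimar changes, so it was borrowed from Zozilen.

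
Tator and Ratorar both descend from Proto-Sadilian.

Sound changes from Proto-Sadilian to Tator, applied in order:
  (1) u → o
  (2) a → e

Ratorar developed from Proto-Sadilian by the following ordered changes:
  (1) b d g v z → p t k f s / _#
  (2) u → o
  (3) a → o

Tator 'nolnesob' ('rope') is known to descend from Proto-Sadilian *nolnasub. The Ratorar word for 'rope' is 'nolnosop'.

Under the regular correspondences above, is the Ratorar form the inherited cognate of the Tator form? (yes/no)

Derive the expected Ratorar reflex of *nolnasub:
Ratorar: *nolnasub > nolnasup > nolnasop > nolnosop  (by final devoicing, vowel merger, vowel merger)
Ratorar 'nolnosop' matches the regular reflex exactly, so the pair is cognate.

yes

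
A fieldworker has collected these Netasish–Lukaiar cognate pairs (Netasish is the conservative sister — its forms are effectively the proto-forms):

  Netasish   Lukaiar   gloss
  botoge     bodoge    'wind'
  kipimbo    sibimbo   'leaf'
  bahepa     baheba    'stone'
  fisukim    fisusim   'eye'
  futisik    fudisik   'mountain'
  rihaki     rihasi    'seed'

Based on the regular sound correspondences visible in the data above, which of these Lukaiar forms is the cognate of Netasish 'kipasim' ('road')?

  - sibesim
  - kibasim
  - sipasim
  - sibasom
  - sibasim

kipimbo ~ sibimbo — Netasish k corresponds to Lukaiar s word-initially before a front vowel.
bahepa ~ baheba — Netasish p corresponds to Lukaiar b between vowels (before a back vowel).
Applying these to Netasish 'kipasim':
  kipasim → sipasim   (k→s word-initially before a front vowel)
  sipasim → sibasim   (p→b between vowels (before a back vowel))
So the Lukaiar cognate is 'sibasim'.

sibasim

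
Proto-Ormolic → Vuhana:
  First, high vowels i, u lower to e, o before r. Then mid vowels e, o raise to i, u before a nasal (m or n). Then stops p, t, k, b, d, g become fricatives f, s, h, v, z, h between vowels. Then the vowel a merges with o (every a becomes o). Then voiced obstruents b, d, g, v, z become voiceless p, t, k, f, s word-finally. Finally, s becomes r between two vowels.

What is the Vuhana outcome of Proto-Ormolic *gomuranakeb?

gumoronohep

Vuhana: *gomuranakeb
  gomuranakeb → gomoranakeb   [pre-rhotic lowering]
  gomoranakeb → gumoranakeb   [pre-nasal raising]
  gumoranakeb → gumoranaheb   [intervocalic lenition]
  gumoranaheb → gumoronoheb   [vowel merger]
  gumoronoheb → gumoronohep   [final devoicing]
  gumoronohep (rule 6 does not apply)
  giving Vuhana gumoronohep.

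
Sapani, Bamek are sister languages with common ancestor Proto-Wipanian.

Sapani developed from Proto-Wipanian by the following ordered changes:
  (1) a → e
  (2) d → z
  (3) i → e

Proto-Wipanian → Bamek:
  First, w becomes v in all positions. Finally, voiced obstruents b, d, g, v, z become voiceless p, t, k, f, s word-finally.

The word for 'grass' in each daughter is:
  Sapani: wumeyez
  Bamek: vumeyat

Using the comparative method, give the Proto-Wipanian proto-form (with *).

Position 7: Sapani has z, Bamek has t. Taking the neighbouring segments as reconstructed: Sapani z could go back to *d or *z; Bamek t could go back to *t or *d — the one source consistent with every daughter is *d.
Position 1: Sapani has w, Bamek has v. Sapani preserves w here (none of its changes turn any other segment into w), so the proto-segment is *w.
Continuing position by position gives *wumeyad; check it forward:
Sapani: start from *wumeyad.
  rule 1 (vowel merger): wumeyad → wumeyed
  rule 2 (unconditioned shift): wumeyed → wumeyez
  rule 3: no change — wumeyez
  ⇒ Sapani wumeyez
Bamek: *wumeyad > vumeyad > vumeyat  (by unconditioned shift, final devoicing)
*wumeyad is the unique common source.

*wumeyad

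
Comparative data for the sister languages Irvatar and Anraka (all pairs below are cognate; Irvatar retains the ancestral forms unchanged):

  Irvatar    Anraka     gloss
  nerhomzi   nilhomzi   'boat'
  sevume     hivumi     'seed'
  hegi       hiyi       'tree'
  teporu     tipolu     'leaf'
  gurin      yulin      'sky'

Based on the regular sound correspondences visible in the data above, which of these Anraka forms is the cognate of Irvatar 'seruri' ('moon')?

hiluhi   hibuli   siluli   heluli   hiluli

sevume ~ hivumi — Irvatar s corresponds to Anraka h word-initially before a front vowel.
nerhomzi ~ nilhomzi — Irvatar e corresponds to Anraka i after a consonant, before r.
teporu ~ tipolu — Irvatar r corresponds to Anraka l between vowels (before a back vowel).
gurin ~ yulin — Irvatar r corresponds to Anraka l between vowels (before a front vowel).
Applying these to Irvatar 'seruri':
  seruri → heruri   (s→h word-initially before a front vowel)
  heruri → hiruri   (e→i after a consonant, before r)
  hiruri → hiluri   (r→l between vowels (before a back vowel))
  hiluri → hiluli   (r→l between vowels (before a front vowel))
So the Anraka cognate is 'hiluli'.

hiluli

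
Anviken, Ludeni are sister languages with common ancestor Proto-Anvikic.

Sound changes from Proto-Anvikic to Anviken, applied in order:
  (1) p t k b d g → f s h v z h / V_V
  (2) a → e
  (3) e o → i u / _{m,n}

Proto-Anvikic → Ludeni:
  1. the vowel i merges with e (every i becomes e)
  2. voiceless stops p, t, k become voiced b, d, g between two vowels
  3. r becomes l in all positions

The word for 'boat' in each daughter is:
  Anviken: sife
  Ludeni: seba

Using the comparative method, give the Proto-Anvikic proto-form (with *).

Position 3: Anviken has f, Ludeni has b. Taking the neighbouring segments as reconstructed: Anviken f could go back to *p or *f; Ludeni b could go back to *p or *b — the one source consistent with every daughter is *p.
Position 2: Anviken has i, Ludeni has e. Taking the neighbouring segments as reconstructed: Anviken i can only go back to *i; Ludeni e could go back to *e or *i — the one source consistent with every daughter is *i.
Position 4: Anviken has e, Ludeni has a. Ludeni preserves a here (none of its changes turn any other segment into a), so the proto-segment is *a.
Continuing position by position gives *sipa; check it forward:
Anviken: start from *sipa.
  rule 1 (intervocalic lenition): sipa → sifa
  rule 2 (vowel merger): sifa → sife
  rule 3: no change — sife
  ⇒ Anviken sife
Ludeni: *sipa
  sipa → sepa   [vowel merger]
  sepa → seba   [intervocalic voicing]
  seba (rule 3 does not apply)
  giving Ludeni seba.
No other proto-form is consistent with every reflex, so the reconstruction is *sipa.

*sipa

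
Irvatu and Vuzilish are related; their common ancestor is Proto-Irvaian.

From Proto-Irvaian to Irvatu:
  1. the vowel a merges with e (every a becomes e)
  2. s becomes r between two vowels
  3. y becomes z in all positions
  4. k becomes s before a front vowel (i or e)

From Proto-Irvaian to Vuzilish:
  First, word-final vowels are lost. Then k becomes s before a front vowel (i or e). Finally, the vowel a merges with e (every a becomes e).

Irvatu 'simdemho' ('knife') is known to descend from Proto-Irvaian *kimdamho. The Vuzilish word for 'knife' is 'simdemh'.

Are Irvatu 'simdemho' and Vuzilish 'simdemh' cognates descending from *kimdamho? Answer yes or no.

Derive the expected Vuzilish reflex of *kimdamho:
Vuzilish: start from *kimdamho.
  rule 1 (apocope): kimdamho → kimdamh
  rule 2 (palatalisation): kimdamh → simdamh
  rule 3 (vowel merger): simdamh → simdemh
  ⇒ Vuzilish simdemh
Vuzilish 'simdemh' matches the regular reflex exactly, so the pair is cognate.

yes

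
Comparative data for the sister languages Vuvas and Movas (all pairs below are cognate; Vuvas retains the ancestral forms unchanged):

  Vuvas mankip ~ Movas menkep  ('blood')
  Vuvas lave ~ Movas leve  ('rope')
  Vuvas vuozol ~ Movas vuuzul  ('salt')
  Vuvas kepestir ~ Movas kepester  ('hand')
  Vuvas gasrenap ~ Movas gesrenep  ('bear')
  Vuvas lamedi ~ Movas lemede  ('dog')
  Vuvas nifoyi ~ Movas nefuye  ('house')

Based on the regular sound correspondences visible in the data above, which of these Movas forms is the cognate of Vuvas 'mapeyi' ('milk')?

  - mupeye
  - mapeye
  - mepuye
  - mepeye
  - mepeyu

gasrenap ~ gesrenep — Vuvas a corresponds to Movas e after a consonant, before a labial obstruent.
lamedi ~ lemede, nifoyi ~ nefuye — Vuvas i corresponds to Movas e word-finally.
Applying these to Vuvas 'mapeyi':
  mapeyi → mepeyi   (a→e after a consonant, before a labial obstruent)
  mepeyi → mepeye   (i→e word-finally)
So the Movas cognate is 'mepeye'.

mepeye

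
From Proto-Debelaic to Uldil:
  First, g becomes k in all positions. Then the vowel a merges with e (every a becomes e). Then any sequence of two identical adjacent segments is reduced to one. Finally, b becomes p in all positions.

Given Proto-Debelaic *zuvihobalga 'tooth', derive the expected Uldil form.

zuvihopelke

Uldil: *zuvihobalga
  zuvihobalga → zuvihobalka   [unconditioned shift]
  zuvihobalka → zuvihobelke   [vowel merger]
  zuvihobelke (rule 3 does not apply)
  zuvihobelke → zuvihopelke   [unconditioned shift]
  giving Uldil zuvihopelke.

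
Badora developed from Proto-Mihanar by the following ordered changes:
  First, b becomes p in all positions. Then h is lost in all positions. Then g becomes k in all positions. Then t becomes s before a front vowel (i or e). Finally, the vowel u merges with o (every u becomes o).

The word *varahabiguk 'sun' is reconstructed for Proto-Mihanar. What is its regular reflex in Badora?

varaapikok

Badora: start from *varahabiguk.
  rule 1 (unconditioned shift): varahabiguk → varahapiguk
  rule 2 (h-loss): varahapiguk → varaapiguk
  rule 3 (unconditioned shift): varaapiguk → varaapikuk
  rule 4: no change — varaapikuk
  rule 5 (vowel merger): varaapikuk → varaapikok
  ⇒ Badora varaapikok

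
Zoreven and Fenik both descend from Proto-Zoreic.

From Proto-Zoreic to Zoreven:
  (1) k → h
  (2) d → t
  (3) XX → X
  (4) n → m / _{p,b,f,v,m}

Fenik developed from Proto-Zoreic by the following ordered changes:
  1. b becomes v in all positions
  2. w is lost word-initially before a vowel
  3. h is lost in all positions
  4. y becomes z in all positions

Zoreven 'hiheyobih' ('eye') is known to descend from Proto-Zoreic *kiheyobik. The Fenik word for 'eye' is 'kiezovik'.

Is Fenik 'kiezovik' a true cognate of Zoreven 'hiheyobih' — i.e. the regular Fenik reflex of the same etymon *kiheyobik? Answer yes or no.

yes

Derive the expected Fenik reflex of *kiheyobik:
Fenik: *kiheyobik
  kiheyobik → kiheyovik   [unconditioned shift]
  kiheyovik (rule 2 does not apply)
  kiheyovik → kieyovik   [h-loss]
  kieyovik → kiezovik   [unconditioned shift]
  giving Fenik kiezovik.
Fenik 'kiezovik' matches the regular reflex exactly, so the pair is cognate.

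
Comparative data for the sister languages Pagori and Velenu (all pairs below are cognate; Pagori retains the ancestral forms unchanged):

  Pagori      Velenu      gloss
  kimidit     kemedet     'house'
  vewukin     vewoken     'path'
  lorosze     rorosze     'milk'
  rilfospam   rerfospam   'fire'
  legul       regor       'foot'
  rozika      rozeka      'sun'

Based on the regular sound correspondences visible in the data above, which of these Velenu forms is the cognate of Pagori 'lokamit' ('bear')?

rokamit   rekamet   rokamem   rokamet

lorosze ~ rorosze — Pagori l corresponds to Velenu r word-initially before a back vowel.
kimidit ~ kemedet, rilfospam ~ rerfospam — Pagori i corresponds to Velenu e after a consonant, before a consonant other than r, m, n, p, b, f, v.
Applying these to Pagori 'lokamit':
  lokamit → rokamit   (l→r word-initially before a back vowel)
  rokamit → rokamet   (i→e after a consonant, before a consonant other than r, m, n, p, b, f, v)
So the Velenu cognate is 'rokamet'.

rokamet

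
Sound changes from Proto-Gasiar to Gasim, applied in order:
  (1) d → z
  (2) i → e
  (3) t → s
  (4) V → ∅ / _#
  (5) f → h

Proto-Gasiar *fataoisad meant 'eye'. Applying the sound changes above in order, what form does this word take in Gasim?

hasaoesaz

Gasim: *fataoisad > fataoisaz > fataoesaz > fasaoesaz > hasaoesaz  (by unconditioned shift, vowel merger, unconditioned shift, unconditioned shift)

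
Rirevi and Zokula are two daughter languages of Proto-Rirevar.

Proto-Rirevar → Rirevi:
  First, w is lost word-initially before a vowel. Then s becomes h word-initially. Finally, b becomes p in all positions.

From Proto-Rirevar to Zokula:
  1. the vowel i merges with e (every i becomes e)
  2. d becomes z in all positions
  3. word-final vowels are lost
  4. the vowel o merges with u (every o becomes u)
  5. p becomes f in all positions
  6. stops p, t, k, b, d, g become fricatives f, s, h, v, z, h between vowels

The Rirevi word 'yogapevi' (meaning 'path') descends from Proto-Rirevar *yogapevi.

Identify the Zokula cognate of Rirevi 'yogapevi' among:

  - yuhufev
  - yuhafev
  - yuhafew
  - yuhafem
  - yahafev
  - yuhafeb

Zokula: start from *yogapevi.
  rule 1 (vowel merger): yogapevi → yogapeve
  rule 2: no change — yogapeve
  rule 3 (apocope): yogapeve → yogapev
  rule 4 (vowel merger): yogapev → yugapev
  rule 5 (unconditioned shift): yugapev → yugafev
  rule 6 (intervocalic lenition): yugafev → yuhafev
  ⇒ Zokula yuhafev
The other candidates each miss or misapply at least one Zokula change.

yuhafev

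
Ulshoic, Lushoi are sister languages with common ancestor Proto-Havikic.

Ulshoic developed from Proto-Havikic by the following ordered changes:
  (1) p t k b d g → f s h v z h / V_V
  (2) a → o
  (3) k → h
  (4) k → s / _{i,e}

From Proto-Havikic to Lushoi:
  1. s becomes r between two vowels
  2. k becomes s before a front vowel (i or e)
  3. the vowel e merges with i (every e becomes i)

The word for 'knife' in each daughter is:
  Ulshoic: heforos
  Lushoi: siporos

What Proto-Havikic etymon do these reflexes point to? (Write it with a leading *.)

*keporos

Position 2: Ulshoic has e, Lushoi has i. Ulshoic preserves e here (none of its changes turn any other segment into e), so the proto-segment is *e.
Position 3: Ulshoic has f, Lushoi has p. Lushoi preserves p here (none of its changes turn any other segment into p), so the proto-segment is *p.
Continuing position by position gives *keporos; check it forward:
Ulshoic: start from *keporos.
  rule 1 (intervocalic lenition): keporos → keforos
  rule 2: no change — keforos
  rule 3 (unconditioned shift): keforos → heforos
  rule 4: no change — heforos
  ⇒ Ulshoic heforos
Lushoi: *keporos > seporos > siporos  (by palatalisation, vowel merger)
*keporos is the unique common source.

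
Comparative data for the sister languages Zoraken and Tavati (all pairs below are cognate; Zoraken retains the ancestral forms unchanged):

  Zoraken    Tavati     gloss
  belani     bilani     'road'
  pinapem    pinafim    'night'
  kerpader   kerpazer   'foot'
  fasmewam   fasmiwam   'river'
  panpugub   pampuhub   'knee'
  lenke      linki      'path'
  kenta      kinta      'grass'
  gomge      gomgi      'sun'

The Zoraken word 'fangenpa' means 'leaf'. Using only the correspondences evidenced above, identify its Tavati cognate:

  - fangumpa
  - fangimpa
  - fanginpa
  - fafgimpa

lenke ~ linki, kenta ~ kinta — Zoraken e corresponds to Tavati i after a consonant, before a nasal.
panpugub ~ pampuhub — Zoraken n corresponds to Tavati m after a vowel, before a labial obstruent.
Applying these to Zoraken 'fangenpa':
  fangenpa → fanginpa   (e→i after a consonant, before a nasal)
  fanginpa → fangimpa   (n→m after a vowel, before a labial obstruent)
So the Tavati cognate is 'fangimpa'.

fangimpa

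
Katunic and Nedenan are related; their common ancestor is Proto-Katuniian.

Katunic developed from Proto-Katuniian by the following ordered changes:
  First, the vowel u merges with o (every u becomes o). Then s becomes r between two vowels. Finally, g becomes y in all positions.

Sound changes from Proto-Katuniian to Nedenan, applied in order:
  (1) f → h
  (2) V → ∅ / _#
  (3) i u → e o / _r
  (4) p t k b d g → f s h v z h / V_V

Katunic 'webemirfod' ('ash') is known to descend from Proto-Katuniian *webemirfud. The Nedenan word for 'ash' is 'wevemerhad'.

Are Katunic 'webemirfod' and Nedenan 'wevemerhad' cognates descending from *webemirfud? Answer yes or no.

no

Derive the expected Nedenan reflex of *webemirfud:
Nedenan: *webemirfud > webemirhud > webemerhud > wevemerhud  (by unconditioned shift, pre-rhotic lowering, intervocalic lenition)
The regular Nedenan reflex would be 'wevemerhud', but the attested form is 'wevemerhad'. The correspondence is irregular, so they are not cognates (the Nedenan form has a different source).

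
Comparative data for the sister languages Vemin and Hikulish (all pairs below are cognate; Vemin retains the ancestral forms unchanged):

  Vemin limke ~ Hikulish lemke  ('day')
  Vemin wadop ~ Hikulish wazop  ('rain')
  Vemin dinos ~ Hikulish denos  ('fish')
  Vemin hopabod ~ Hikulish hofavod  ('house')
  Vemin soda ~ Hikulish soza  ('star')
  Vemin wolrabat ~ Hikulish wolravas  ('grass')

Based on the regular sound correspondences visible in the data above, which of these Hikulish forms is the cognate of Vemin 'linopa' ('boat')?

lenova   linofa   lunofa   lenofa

lenofa

dinos ~ denos — Vemin i corresponds to Hikulish e after a consonant, before a nasal.
hopabod ~ hofavod — Vemin p corresponds to Hikulish f between vowels (before a back vowel).
Applying these to Vemin 'linopa':
  linopa → lenopa   (i→e after a consonant, before a nasal)
  lenopa → lenofa   (p→f between vowels (before a back vowel))
So the Hikulish cognate is 'lenofa'.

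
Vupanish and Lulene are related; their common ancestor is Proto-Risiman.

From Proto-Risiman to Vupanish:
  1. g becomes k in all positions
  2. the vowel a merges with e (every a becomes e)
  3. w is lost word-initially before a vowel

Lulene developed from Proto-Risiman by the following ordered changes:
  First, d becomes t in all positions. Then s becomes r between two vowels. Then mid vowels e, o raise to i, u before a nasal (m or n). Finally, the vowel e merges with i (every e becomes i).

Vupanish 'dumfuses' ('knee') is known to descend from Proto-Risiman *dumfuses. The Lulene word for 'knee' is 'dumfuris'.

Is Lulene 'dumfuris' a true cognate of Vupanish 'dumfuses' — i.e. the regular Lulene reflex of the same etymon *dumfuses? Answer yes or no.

Derive the expected Lulene reflex of *dumfuses:
Lulene: *dumfuses > tumfuses > tumfures > tumfuris  (by unconditioned shift, rhotacism, vowel merger)
The regular Lulene reflex would be 'tumfuris', but the attested form is 'dumfuris'. The correspondence is irregular, so they are not cognates (the Lulene form has a different source).

no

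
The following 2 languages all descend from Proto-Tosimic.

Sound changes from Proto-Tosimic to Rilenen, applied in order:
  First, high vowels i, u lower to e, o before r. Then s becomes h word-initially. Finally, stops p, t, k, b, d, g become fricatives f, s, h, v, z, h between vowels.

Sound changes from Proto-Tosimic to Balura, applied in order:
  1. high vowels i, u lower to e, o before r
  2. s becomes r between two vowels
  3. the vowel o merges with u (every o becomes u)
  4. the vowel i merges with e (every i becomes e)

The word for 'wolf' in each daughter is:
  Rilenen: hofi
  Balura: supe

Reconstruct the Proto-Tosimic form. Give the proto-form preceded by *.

*sopi

Position 1: Rilenen has h, Balura has s. Balura preserves s here (none of its changes turn any other segment into s), so the proto-segment is *s.
Position 4: Rilenen has i, Balura has e. Rilenen preserves i here (none of its changes turn any other segment into i), so the proto-segment is *i.
Continuing position by position gives *sopi; check it forward:
Rilenen: start from *sopi.
  rule 1: no change — sopi
  rule 2 (debuccalisation): sopi → hopi
  rule 3 (intervocalic lenition): hopi → hofi
  ⇒ Rilenen hofi
Balura: *sopi
  sopi (rule 1 does not apply)
  sopi (rule 2 does not apply)
  sopi → supi   [vowel merger]
  supi → supe   [vowel merger]
  giving Balura supe.
*sopi is the unique common source.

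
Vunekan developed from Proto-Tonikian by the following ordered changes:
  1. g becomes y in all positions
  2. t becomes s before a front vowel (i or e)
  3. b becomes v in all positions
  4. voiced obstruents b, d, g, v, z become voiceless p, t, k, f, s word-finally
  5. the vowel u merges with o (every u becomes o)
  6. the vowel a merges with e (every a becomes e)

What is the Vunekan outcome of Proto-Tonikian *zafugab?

zefoyef

Vunekan: *zafugab > zafuyab > zafuyav > zafuyaf > zafoyaf > zefoyef  (by unconditioned shift, unconditioned shift, final devoicing, vowel merger, vowel merger)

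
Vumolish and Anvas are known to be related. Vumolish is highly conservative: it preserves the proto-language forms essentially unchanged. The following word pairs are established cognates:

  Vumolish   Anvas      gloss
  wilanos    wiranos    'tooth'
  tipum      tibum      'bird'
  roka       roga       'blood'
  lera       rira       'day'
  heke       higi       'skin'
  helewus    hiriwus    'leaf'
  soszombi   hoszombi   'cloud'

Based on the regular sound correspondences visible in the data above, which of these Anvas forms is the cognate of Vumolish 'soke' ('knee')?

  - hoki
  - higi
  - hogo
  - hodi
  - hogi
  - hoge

soszombi ~ hoszombi — Vumolish s corresponds to Anvas h word-initially before a back vowel.
heke ~ higi — Vumolish k corresponds to Anvas g between vowels (before a front vowel).
heke ~ higi — Vumolish e corresponds to Anvas i word-finally.
Applying these to Vumolish 'soke':
  soke → hoke   (s→h word-initially before a back vowel)
  hoke → hoge   (k→g between vowels (before a front vowel))
  hoge → hogi   (e→i word-finally)
So the Anvas cognate is 'hogi'.

hogi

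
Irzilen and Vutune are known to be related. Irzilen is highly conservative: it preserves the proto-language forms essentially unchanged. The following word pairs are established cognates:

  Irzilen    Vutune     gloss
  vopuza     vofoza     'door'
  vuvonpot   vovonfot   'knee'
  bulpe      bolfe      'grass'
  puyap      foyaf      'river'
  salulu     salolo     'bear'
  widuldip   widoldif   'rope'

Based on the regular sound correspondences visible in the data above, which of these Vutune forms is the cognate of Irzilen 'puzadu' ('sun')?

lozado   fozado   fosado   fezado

fozado

puyap ~ foyaf — Irzilen p corresponds to Vutune f word-initially before a back vowel.
vopuza ~ vofoza, bulpe ~ bolfe — Irzilen u corresponds to Vutune o after a consonant, before a consonant other than r, m, n, p, b, f, v.
salulu ~ salolo — Irzilen u corresponds to Vutune o word-finally.
Applying these to Irzilen 'puzadu':
  puzadu → fuzadu   (p→f word-initially before a back vowel)
  fuzadu → fozadu   (u→o after a consonant, before a consonant other than r, m, n, p, b, f, v)
  fozadu → fozado   (u→o word-finally)
So the Vutune cognate is 'fozado'.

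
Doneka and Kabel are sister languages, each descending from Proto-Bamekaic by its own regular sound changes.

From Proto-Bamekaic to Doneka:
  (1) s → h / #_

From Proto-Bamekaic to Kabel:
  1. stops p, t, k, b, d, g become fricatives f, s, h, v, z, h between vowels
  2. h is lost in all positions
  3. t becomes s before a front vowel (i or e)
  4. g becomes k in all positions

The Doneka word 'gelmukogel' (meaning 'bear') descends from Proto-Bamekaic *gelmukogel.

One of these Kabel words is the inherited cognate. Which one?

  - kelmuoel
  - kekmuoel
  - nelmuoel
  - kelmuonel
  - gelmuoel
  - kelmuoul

kelmuoel

Kabel: *gelmukogel
  gelmukogel → gelmuhohel   [intervocalic lenition]
  gelmuhohel → gelmuoel   [h-loss]
  gelmuoel (rule 3 does not apply)
  gelmuoel → kelmuoel   [unconditioned shift]
  giving Kabel kelmuoel.
The other candidates each miss or misapply at least one Kabel change.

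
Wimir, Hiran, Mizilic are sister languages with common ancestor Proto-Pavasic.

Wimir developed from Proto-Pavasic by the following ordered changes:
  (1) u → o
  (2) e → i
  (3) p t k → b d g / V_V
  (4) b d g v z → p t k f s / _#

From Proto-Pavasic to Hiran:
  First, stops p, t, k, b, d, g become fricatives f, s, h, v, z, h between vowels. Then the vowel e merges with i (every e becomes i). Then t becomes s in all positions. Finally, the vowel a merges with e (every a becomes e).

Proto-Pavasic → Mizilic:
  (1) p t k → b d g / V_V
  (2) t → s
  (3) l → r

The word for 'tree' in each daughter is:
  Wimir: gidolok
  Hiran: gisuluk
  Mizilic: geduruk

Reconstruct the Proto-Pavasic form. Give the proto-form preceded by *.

*getuluk

Position 5: Wimir has l, Hiran has l, Mizilic has r. Wimir preserves l here (none of its changes turn any other segment into l), so the proto-segment is *l.
Position 2: Wimir has i, Hiran has i, Mizilic has e. Mizilic preserves e here (none of its changes turn any other segment into e), so the proto-segment is *e.
Continuing position by position gives *getuluk; check it forward:
Wimir: *getuluk > getolok > gitolok > gidolok  (by vowel merger, vowel merger, intervocalic voicing)
Hiran: *getuluk > gesuluk > gisuluk  (by intervocalic lenition, vowel merger)
Mizilic: start from *getuluk.
  rule 1 (intervocalic voicing): getuluk → geduluk
  rule 2: no change — geduluk
  rule 3 (unconditioned shift): geduluk → geduruk
  ⇒ Mizilic geduruk
Only *getuluk yields all of Wimir gidolok, Hiran gisuluk, Mizilic geduruk.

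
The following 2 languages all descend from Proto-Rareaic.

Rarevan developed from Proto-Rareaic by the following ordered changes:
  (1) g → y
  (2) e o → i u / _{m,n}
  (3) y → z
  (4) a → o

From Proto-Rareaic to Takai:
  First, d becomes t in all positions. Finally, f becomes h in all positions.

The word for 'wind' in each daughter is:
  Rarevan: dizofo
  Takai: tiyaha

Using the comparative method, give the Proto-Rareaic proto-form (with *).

Position 5: Rarevan has f, Takai has h. Rarevan preserves f here (none of its changes turn any other segment into f), so the proto-segment is *f.
Position 4: Rarevan has o, Takai has a. Takai preserves a here (none of its changes turn any other segment into a), so the proto-segment is *a.
Verify the candidate proto-form against each daughter:
Rarevan: start from *diyafa.
  rule 1: no change — diyafa
  rule 2: no change — diyafa
  rule 3 (unconditioned shift): diyafa → dizafa
  rule 4 (vowel merger): dizafa → dizofo
  ⇒ Rarevan dizofo
Takai: *diyafa
  diyafa → tiyafa   [unconditioned shift]
  tiyafa → tiyaha   [unconditioned shift]
  giving Takai tiyaha.
Only *diyafa yields all of Rarevan dizofo, Takai tiyaha.

*diyafa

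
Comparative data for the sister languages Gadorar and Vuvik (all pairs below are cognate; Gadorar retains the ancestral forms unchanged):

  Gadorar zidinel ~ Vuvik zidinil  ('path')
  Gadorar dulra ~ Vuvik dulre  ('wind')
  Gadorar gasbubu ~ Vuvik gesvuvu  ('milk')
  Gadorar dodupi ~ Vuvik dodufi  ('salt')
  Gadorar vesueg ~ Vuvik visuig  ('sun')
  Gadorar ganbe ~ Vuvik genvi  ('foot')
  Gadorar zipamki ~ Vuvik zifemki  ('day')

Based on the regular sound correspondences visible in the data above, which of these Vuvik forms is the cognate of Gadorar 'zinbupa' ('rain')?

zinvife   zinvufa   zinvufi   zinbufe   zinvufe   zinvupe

gasbubu ~ gesvuvu — Gadorar b corresponds to Vuvik v after a consonant, before a back vowel.
zipamki ~ zifemki — Gadorar p corresponds to Vuvik f between vowels (before a back vowel).
dulra ~ dulre — Gadorar a corresponds to Vuvik e word-finally.
Applying these to Gadorar 'zinbupa':
  zinbupa → zinvupa   (b→v after a consonant, before a back vowel)
  zinvupa → zinvufa   (p→f between vowels (before a back vowel))
  zinvufa → zinvufe   (a→e word-finally)
So the Vuvik cognate is 'zinvufe'.

zinvufe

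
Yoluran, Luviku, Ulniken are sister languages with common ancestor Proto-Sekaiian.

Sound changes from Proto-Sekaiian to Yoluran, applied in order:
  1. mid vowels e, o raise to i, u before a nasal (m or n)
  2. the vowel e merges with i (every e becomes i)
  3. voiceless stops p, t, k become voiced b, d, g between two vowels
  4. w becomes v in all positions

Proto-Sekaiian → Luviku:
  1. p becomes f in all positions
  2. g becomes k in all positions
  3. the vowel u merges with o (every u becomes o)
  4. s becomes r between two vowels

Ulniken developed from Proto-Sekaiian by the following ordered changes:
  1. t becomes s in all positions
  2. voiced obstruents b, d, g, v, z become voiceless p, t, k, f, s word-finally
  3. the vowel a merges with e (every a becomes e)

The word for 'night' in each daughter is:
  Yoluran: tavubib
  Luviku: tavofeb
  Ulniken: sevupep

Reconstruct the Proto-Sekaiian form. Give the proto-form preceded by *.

Position 5: Yoluran has b, Luviku has f, Ulniken has p. Taking the neighbouring segments as reconstructed: Yoluran b could go back to *p or *b; Luviku f could go back to *p or *f; Ulniken p can only go back to *p — the one source consistent with every daughter is *p.
Position 4: Yoluran has u, Luviku has o, Ulniken has u. Ulniken preserves u here (none of its changes turn any other segment into u), so the proto-segment is *u.
Continuing position by position gives *tavupeb; check it forward:
Yoluran: *tavupeb > tavupib > tavubib  (by vowel merger, intervocalic voicing)
Luviku: *tavupeb > tavufeb > tavofeb  (by unconditioned shift, vowel merger)
Ulniken: start from *tavupeb.
  rule 1 (unconditioned shift): tavupeb → savupeb
  rule 2 (final devoicing): savupeb → savupep
  rule 3 (vowel merger): savupep → sevupep
  ⇒ Ulniken sevupep
Only *tavupeb yields all of Yoluran tavubib, Luviku tavofeb, Ulniken sevupep.

*tavupeb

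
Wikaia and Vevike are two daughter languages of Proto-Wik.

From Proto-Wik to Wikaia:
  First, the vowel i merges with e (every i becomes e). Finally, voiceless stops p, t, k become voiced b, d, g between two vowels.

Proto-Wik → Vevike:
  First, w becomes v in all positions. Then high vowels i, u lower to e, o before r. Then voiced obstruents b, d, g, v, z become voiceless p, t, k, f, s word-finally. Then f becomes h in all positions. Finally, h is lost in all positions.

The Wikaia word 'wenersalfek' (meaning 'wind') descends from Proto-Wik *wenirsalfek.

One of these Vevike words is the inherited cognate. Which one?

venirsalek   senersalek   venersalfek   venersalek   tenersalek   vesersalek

Vevike: start from *wenirsalfek.
  rule 1 (unconditioned shift): wenirsalfek → venirsalfek
  rule 2 (pre-rhotic lowering): venirsalfek → venersalfek
  rule 3: no change — venersalfek
  rule 4 (unconditioned shift): venersalfek → venersalhek
  rule 5 (h-loss): venersalhek → venersalek
  ⇒ Vevike venersalek
Among the options, 'venersalek' alone shows every Vevike change applied in order.

venersalek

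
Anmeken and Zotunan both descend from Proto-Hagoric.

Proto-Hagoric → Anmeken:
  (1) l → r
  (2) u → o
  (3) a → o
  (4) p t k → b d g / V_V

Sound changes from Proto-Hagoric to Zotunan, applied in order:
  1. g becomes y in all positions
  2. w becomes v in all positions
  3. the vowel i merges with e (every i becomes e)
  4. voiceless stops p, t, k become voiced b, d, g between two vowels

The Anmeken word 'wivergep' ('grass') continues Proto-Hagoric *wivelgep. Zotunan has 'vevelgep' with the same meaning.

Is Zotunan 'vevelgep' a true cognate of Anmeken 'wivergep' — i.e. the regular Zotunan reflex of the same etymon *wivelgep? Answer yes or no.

Derive the expected Zotunan reflex of *wivelgep:
Zotunan: *wivelgep > wivelyep > vivelyep > vevelyep  (by unconditioned shift, unconditioned shift, vowel merger)
The regular Zotunan reflex would be 'vevelyep', but the attested form is 'vevelgep'. The correspondence is irregular, so they are not cognates (the Zotunan form has a different source).

no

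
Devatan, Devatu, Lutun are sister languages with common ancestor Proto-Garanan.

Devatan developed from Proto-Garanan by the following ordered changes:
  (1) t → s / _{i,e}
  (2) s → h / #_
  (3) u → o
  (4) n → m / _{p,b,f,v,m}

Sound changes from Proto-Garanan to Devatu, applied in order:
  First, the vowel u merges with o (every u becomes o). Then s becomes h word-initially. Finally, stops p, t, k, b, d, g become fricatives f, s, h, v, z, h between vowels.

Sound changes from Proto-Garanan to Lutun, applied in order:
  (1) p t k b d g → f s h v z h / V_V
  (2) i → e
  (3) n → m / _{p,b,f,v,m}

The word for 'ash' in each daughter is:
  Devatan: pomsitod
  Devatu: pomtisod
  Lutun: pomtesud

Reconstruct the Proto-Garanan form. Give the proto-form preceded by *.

*pomtitud

Position 6: Devatan has t, Devatu has s, Lutun has s. Devatan preserves t here (none of its changes turn any other segment into t), so the proto-segment is *t.
Position 4: Devatan has s, Devatu has t, Lutun has t. Devatu preserves t here (none of its changes turn any other segment into t), so the proto-segment is *t.
Verify the candidate proto-form against each daughter:
Devatan: start from *pomtitud.
  rule 1 (palatalisation): pomtitud → pomsitud
  rule 2: no change — pomsitud
  rule 3 (vowel merger): pomsitud → pomsitod
  rule 4: no change — pomsitod
  ⇒ Devatan pomsitod
Devatu: *pomtitud > pomtitod > pomtisod  (by vowel merger, intervocalic lenition)
Lutun: start from *pomtitud.
  rule 1 (intervocalic lenition): pomtitud → pomtisud
  rule 2 (vowel merger): pomtisud → pomtesud
  rule 3: no change — pomtesud
  ⇒ Lutun pomtesud
Only *pomtitud yields all of Devatan pomsitod, Devatu pomtisod, Lutun pomtesud.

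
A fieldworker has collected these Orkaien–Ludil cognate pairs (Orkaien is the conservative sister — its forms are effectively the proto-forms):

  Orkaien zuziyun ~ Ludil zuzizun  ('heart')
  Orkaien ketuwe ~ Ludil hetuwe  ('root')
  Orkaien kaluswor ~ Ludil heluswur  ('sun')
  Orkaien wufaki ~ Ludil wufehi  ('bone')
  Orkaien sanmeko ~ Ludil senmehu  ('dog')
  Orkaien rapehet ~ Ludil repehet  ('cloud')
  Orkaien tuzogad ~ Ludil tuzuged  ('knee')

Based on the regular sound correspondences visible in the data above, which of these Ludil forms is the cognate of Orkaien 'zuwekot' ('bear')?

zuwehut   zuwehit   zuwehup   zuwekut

zuwehut

sanmeko ~ senmehu — Orkaien k corresponds to Ludil h between vowels (before a back vowel).
tuzogad ~ tuzuged — Orkaien o corresponds to Ludil u after a consonant, before a consonant other than r, m, n, p, b, f, v.
Applying these to Orkaien 'zuwekot':
  zuwekot → zuwehot   (k→h between vowels (before a back vowel))
  zuwehot → zuwehut   (o→u after a consonant, before a consonant other than r, m, n, p, b, f, v)
So the Ludil cognate is 'zuwehut'.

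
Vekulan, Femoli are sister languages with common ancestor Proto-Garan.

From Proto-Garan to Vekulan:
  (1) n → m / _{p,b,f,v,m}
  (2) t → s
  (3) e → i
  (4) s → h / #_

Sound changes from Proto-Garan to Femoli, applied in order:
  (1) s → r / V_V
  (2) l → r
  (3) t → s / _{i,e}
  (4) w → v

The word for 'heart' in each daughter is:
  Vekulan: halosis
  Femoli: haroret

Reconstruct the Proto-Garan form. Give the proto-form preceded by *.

Position 7: Vekulan has s, Femoli has t. Femoli preserves t here (none of its changes turn any other segment into t), so the proto-segment is *t.
Position 6: Vekulan has i, Femoli has e. Femoli preserves e here (none of its changes turn any other segment into e), so the proto-segment is *e.
Position 3: Vekulan has l, Femoli has r. Vekulan preserves l here (none of its changes turn any other segment into l), so the proto-segment is *l.
Continuing position by position gives *haloset; check it forward:
Vekulan: *haloset
  haloset (rule 1 does not apply)
  haloset → haloses   [unconditioned shift]
  haloses → halosis   [vowel merger]
  halosis (rule 4 does not apply)
  giving Vekulan halosis.
Femoli: *haloset
  haloset → haloret   [rhotacism]
  haloret → haroret   [unconditioned shift]
  haroret (rule 3 does not apply)
  haroret (rule 4 does not apply)
  giving Femoli haroret.
*haloset is the unique common source.

*haloset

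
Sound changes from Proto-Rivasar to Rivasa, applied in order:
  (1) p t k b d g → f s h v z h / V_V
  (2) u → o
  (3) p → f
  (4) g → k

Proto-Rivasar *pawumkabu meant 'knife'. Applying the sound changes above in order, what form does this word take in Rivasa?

Rivasa: *pawumkabu > pawumkavu > pawomkavo > fawomkavo  (by intervocalic lenition, vowel merger, unconditioned shift)

fawomkavo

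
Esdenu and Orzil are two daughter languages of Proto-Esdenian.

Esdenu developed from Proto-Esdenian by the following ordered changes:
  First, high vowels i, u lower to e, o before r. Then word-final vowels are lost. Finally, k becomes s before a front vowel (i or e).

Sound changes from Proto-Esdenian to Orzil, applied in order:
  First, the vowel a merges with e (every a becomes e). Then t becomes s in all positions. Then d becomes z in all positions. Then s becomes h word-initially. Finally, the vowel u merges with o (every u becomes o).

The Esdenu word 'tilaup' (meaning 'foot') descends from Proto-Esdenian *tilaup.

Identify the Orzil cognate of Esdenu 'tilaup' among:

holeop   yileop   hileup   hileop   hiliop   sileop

hileop

Orzil: *tilaup
  tilaup → tileup   [vowel merger]
  tileup → sileup   [unconditioned shift]
  sileup (rule 3 does not apply)
  sileup → hileup   [debuccalisation]
  hileup → hileop   [vowel merger]
  giving Orzil hileop.
Among the options, 'hileop' alone shows every Orzil change applied in order.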